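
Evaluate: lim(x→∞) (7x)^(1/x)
This is an exponential indeterminate form.

For exponential indeterminate forms, take the natural log:
  Let L = lim(x→∞) (7x)^(1/x)
  Then ln(L) = lim(x→∞) [exponent × ln(base)]
  Evaluate using L'Hôpital or standard limits, then exponentiate.
  L = 1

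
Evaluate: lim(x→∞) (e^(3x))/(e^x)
This is an ∞/∞ indeterminate form.

Apply L'Hôpital's rule: differentiate numerator and denominator separately.
  f(x) = e^(3·x)   ⇒   f'(x) = 3·e^(3·x)
  g(x) = e^(x)   ⇒   g'(x) = e^(x)
  lim(x→∞) f'(x)/g'(x) = lim(x→∞) (3·e^(3·x))/(e^(x))
  = ∞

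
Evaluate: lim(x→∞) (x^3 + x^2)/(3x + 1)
This is an ∞/∞ indeterminate form.

Apply L'Hôpital's rule: differentiate numerator and denominator separately.
  f(x) = x^3 + x^2   ⇒   f'(x) = 3·x^2 + 2·x
  g(x) = 3·x + 1   ⇒   g'(x) = 3
  lim(x→∞) f'(x)/g'(x) = lim(x→∞) (3·x^2 + 2·x)/(3)
  = ∞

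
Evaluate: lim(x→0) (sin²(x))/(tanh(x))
This is a 0/0 indeterminate form.

Apply L'Hôpital's rule: differentiate numerator and denominator separately.
  f(x) = sin(x)^2   ⇒   f'(x) = 2·sin(x)·cos(x)
  g(x) = tanh(x)   ⇒   g'(x) = 1 - tanh(x)^2
  lim(x→0) f'(x)/g'(x) = lim(x→0) (2·sin(x)·cos(x))/(1 - tanh(x)^2)
  = 0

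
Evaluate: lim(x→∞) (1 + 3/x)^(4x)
This is an exponential indeterminate form.

For exponential indeterminate forms, take the natural log:
  Let L = lim(x→∞) (1 + 3/x)^(4x)
  Then ln(L) = lim(x→∞) [exponent × ln(base)]
  Evaluate using L'Hôpital or standard limits, then exponentiate.
  L = e^(12)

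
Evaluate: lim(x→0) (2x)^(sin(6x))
This is an exponential indeterminate form.

For exponential indeterminate forms, take the natural log:
  Let L = lim(x→0) (2x)^(sin(6x))
  Then ln(L) = lim(x→0) [exponent × ln(base)]
  Evaluate using L'Hôpital or standard limits, then exponentiate.
  L = 1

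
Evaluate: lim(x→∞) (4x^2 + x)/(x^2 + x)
This is an ∞/∞ indeterminate form.

Apply L'Hôpital's rule: differentiate numerator and denominator separately.
  f(x) = 4·x^2 + x   ⇒   f'(x) = 8·x + 1
  g(x) = x^2 + x   ⇒   g'(x) = 2·x + 1
  lim(x→∞) f'(x)/g'(x) = lim(x→∞) (8·x + 1)/(2·x + 1)
  = 4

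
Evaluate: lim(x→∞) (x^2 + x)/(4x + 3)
This is an ∞/∞ indeterminate form.

Apply L'Hôpital's rule: differentiate numerator and denominator separately.
  f(x) = x^2 + x   ⇒   f'(x) = 2·x + 1
  g(x) = 4·x + 3   ⇒   g'(x) = 4
  lim(x→∞) f'(x)/g'(x) = lim(x→∞) (2·x + 1)/(4)
  = ∞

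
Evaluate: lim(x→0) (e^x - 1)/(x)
This is a 0/0 indeterminate form.

Apply L'Hôpital's rule: differentiate numerator and denominator separately.
  f(x) = e^(x) - 1   ⇒   f'(x) = e^(x)
  g(x) = x   ⇒   g'(x) = 1
  lim(x→0) f'(x)/g'(x) = lim(x→0) (e^(x))/(1)
  = 1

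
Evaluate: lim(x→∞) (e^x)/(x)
This is an ∞/∞ indeterminate form.

Apply L'Hôpital's rule: differentiate numerator and denominator separately.
  f(x) = e^(x)   ⇒   f'(x) = e^(x)
  g(x) = x   ⇒   g'(x) = 1
  lim(x→∞) f'(x)/g'(x) = lim(x→∞) (e^(x))/(1)
  = ∞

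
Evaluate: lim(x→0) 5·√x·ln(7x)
This is a 0·∞ indeterminate form.

Rewrite 0·∞ as a quotient (0/0 or ∞/∞ form), then apply L'Hôpital's rule:
  lim(x→0) 5·√x·ln(7x) = 0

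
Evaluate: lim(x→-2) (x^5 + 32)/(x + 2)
This is a standard limit.

Factor or rationalize the expression:
  lim(x→-2) (x^5 + 32)/(x + 2) = 80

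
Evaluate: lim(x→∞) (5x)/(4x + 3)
This is an ∞/∞ indeterminate form.

Apply L'Hôpital's rule: differentiate numerator and denominator separately.
  f(x) = 5·x   ⇒   f'(x) = 5
  g(x) = 4·x + 3   ⇒   g'(x) = 4
  lim(x→∞) f'(x)/g'(x) = lim(x→∞) (5)/(4)
  = 5/4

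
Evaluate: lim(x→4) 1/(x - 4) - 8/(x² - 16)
This is an ∞-∞ indeterminate form.

Combine fractions or rationalize to convert ∞-∞ to 0/0 form:
  lim(x→4) 1/(x - 4) - 8/(x² - 16) = 1/8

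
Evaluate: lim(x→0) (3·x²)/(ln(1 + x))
This is a 0/0 indeterminate form.

Apply L'Hôpital's rule: differentiate numerator and denominator separately.
  f(x) = 3·x^2   ⇒   f'(x) = 6·x
  g(x) = ln(x + 1)   ⇒   g'(x) = 1/(x + 1)
  lim(x→0) f'(x)/g'(x) = lim(x→0) (6·x)/(1/(x + 1))
  = 0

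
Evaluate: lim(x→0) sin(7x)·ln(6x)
This is a 0·∞ indeterminate form.

Rewrite 0·∞ as a quotient (0/0 or ∞/∞ form), then apply L'Hôpital's rule:
  lim(x→0) sin(7x)·ln(6x) = 0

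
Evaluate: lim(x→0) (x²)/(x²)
This is a 0/0 indeterminate form.

Apply L'Hôpital's rule: differentiate numerator and denominator separately.
  f(x) = x^2   ⇒   f'(x) = 2·x
  g(x) = x^2   ⇒   g'(x) = 2·x
  lim(x→0) f'(x)/g'(x) = lim(x→0) (2·x)/(2·x)
  = 1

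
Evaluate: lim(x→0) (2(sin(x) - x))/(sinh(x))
This is a 0/0 indeterminate form.

Apply L'Hôpital's rule: differentiate numerator and denominator separately.
  f(x) = -2·x + 2·sin(x)   ⇒   f'(x) = 2·cos(x) - 2
  g(x) = sinh(x)   ⇒   g'(x) = cosh(x)
  lim(x→0) f'(x)/g'(x) = lim(x→0) (2·cos(x) - 2)/(cosh(x))
  = 0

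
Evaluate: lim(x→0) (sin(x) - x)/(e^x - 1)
This is a 0/0 indeterminate form.

Apply L'Hôpital's rule: differentiate numerator and denominator separately.
  f(x) = -x + sin(x)   ⇒   f'(x) = cos(x) - 1
  g(x) = e^(x) - 1   ⇒   g'(x) = e^(x)
  lim(x→0) f'(x)/g'(x) = lim(x→0) (cos(x) - 1)/(e^(x))
  = 0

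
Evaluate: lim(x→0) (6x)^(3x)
This is an exponential indeterminate form.

For exponential indeterminate forms, take the natural log:
  Let L = lim(x→0) (6x)^(3x)
  Then ln(L) = lim(x→0) [exponent × ln(base)]
  Evaluate using L'Hôpital or standard limits, then exponentiate.
  L = 1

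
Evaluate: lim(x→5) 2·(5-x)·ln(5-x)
This is a 0·∞ indeterminate form.

Rewrite 0·∞ as a quotient (0/0 or ∞/∞ form), then apply L'Hôpital's rule:
  lim(x→5) 2·(5-x)·ln(5-x) = 0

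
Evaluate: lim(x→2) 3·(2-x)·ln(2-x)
This is a 0·∞ indeterminate form.

Rewrite 0·∞ as a quotient (0/0 or ∞/∞ form), then apply L'Hôpital's rule:
  lim(x→2) 3·(2-x)·ln(2-x) = 0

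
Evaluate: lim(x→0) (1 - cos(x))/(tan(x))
This is a 0/0 indeterminate form.

Apply L'Hôpital's rule: differentiate numerator and denominator separately.
  f(x) = 1 - cos(x)   ⇒   f'(x) = sin(x)
  g(x) = tan(x)   ⇒   g'(x) = tan(x)^2 + 1
  lim(x→0) f'(x)/g'(x) = lim(x→0) (sin(x))/(tan(x)^2 + 1)
  = 0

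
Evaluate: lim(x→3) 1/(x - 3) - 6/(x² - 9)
This is an ∞-∞ indeterminate form.

Combine fractions or rationalize to convert ∞-∞ to 0/0 form:
  lim(x→3) 1/(x - 3) - 6/(x² - 9) = 1/6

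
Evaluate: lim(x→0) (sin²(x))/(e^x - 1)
This is a 0/0 indeterminate form.

Apply L'Hôpital's rule: differentiate numerator and denominator separately.
  f(x) = sin(x)^2   ⇒   f'(x) = 2·sin(x)·cos(x)
  g(x) = e^(x) - 1   ⇒   g'(x) = e^(x)
  lim(x→0) f'(x)/g'(x) = lim(x→0) (2·sin(x)·cos(x))/(e^(x))
  = 0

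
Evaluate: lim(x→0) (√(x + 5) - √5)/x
This is a standard limit.

Factor or rationalize the expression:
  lim(x→0) (√(x + 5) - √5)/x = sqrt(5)/10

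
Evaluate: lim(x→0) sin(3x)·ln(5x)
This is a 0·∞ indeterminate form.

Rewrite 0·∞ as a quotient (0/0 or ∞/∞ form), then apply L'Hôpital's rule:
  lim(x→0) sin(3x)·ln(5x) = 0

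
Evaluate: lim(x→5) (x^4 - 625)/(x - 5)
This is a standard limit.

Factor or rationalize the expression:
  lim(x→5) (x^4 - 625)/(x - 5) = 500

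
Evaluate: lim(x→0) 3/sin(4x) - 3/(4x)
This is an ∞-∞ indeterminate form.

Combine fractions or rationalize to convert ∞-∞ to 0/0 form:
  lim(x→0) 3/sin(4x) - 3/(4x) = 0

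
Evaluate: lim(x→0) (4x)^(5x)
This is an exponential indeterminate form.

For exponential indeterminate forms, take the natural log:
  Let L = lim(x→0) (4x)^(5x)
  Then ln(L) = lim(x→0) [exponent × ln(base)]
  Evaluate using L'Hôpital or standard limits, then exponentiate.
  L = 1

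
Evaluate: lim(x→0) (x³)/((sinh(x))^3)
This is a 0/0 indeterminate form.

Apply L'Hôpital's rule: differentiate numerator and denominator separately.
  f(x) = x^3   ⇒   f'(x) = 3·x^2
  g(x) = sinh(x)^3   ⇒   g'(x) = 3·sinh(x)^2·cosh(x)
  lim(x→0) f'(x)/g'(x) = lim(x→0) (3·x^2)/(3·sinh(x)^2·cosh(x))
  = 1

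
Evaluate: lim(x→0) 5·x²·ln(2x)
This is a 0·∞ indeterminate form.

Rewrite 0·∞ as a quotient (0/0 or ∞/∞ form), then apply L'Hôpital's rule:
  lim(x→0) 5·x²·ln(2x) = 0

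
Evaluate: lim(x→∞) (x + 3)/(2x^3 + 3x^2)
This is an ∞/∞ indeterminate form.

Apply L'Hôpital's rule: differentiate numerator and denominator separately.
  f(x) = x + 3   ⇒   f'(x) = 1
  g(x) = 2·x^3 + 3·x^2   ⇒   g'(x) = 6·x^2 + 6·x
  lim(x→∞) f'(x)/g'(x) = lim(x→∞) (1)/(6·x^2 + 6·x)
  = 0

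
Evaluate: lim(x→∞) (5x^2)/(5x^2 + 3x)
This is an ∞/∞ indeterminate form.

Apply L'Hôpital's rule: differentiate numerator and denominator separately.
  f(x) = 5·x^2   ⇒   f'(x) = 10·x
  g(x) = 5·x^2 + 3·x   ⇒   g'(x) = 10·x + 3
  lim(x→∞) f'(x)/g'(x) = lim(x→∞) (10·x)/(10·x + 3)
  = 1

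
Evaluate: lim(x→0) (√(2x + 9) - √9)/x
This is a standard limit.

Factor or rationalize the expression:
  lim(x→0) (√(2x + 9) - √9)/x = 1/3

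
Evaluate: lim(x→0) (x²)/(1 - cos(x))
This is a 0/0 indeterminate form.

Apply L'Hôpital's rule: differentiate numerator and denominator separately.
  f(x) = x^2   ⇒   f'(x) = 2·x
  g(x) = 1 - cos(x)   ⇒   g'(x) = sin(x)
  lim(x→0) f'(x)/g'(x) = lim(x→0) (2·x)/(sin(x))
  = 2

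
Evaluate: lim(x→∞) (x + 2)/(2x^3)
This is an ∞/∞ indeterminate form.

Apply L'Hôpital's rule: differentiate numerator and denominator separately.
  f(x) = x + 2   ⇒   f'(x) = 1
  g(x) = 2·x^3   ⇒   g'(x) = 6·x^2
  lim(x→∞) f'(x)/g'(x) = lim(x→∞) (1)/(6·x^2)
  = 0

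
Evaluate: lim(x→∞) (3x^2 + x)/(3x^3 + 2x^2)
This is an ∞/∞ indeterminate form.

Apply L'Hôpital's rule: differentiate numerator and denominator separately.
  f(x) = 3·x^2 + x   ⇒   f'(x) = 6·x + 1
  g(x) = 3·x^3 + 2·x^2   ⇒   g'(x) = 9·x^2 + 4·x
  lim(x→∞) f'(x)/g'(x) = lim(x→∞) (6·x + 1)/(9·x^2 + 4·x)
  = 0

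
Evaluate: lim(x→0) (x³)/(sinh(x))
This is a 0/0 indeterminate form.

Apply L'Hôpital's rule: differentiate numerator and denominator separately.
  f(x) = x^3   ⇒   f'(x) = 3·x^2
  g(x) = sinh(x)   ⇒   g'(x) = cosh(x)
  lim(x→0) f'(x)/g'(x) = lim(x→0) (3·x^2)/(cosh(x))
  = 0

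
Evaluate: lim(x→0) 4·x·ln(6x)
This is a 0·∞ indeterminate form.

Rewrite 0·∞ as a quotient (0/0 or ∞/∞ form), then apply L'Hôpital's rule:
  lim(x→0) 4·x·ln(6x) = 0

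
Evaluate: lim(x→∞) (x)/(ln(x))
This is an ∞/∞ indeterminate form.

Apply L'Hôpital's rule: differentiate numerator and denominator separately.
  f(x) = x   ⇒   f'(x) = 1
  g(x) = ln(x)   ⇒   g'(x) = 1/x
  lim(x→∞) f'(x)/g'(x) = lim(x→∞) (1)/(1/x)
  = ∞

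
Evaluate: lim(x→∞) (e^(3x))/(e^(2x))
This is an ∞/∞ indeterminate form.

Apply L'Hôpital's rule: differentiate numerator and denominator separately.
  f(x) = e^(3·x)   ⇒   f'(x) = 3·e^(3·x)
  g(x) = e^(2·x)   ⇒   g'(x) = 2·e^(2·x)
  lim(x→∞) f'(x)/g'(x) = lim(x→∞) (3·e^(3·x))/(2·e^(2·x))
  = ∞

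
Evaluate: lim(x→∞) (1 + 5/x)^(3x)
This is an exponential indeterminate form.

For exponential indeterminate forms, take the natural log:
  Let L = lim(x→∞) (1 + 5/x)^(3x)
  Then ln(L) = lim(x→∞) [exponent × ln(base)]
  Evaluate using L'Hôpital or standard limits, then exponentiate.
  L = e^(15)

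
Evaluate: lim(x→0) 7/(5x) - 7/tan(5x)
This is an ∞-∞ indeterminate form.

Combine fractions or rationalize to convert ∞-∞ to 0/0 form:
  lim(x→0) 7/(5x) - 7/tan(5x) = 0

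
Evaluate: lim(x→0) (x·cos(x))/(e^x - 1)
This is a 0/0 indeterminate form.

Apply L'Hôpital's rule: differentiate numerator and denominator separately.
  f(x) = x·cos(x)   ⇒   f'(x) = -x·sin(x) + cos(x)
  g(x) = e^(x) - 1   ⇒   g'(x) = e^(x)
  lim(x→0) f'(x)/g'(x) = lim(x→0) (-x·sin(x) + cos(x))/(e^(x))
  = 1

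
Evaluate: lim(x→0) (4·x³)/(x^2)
This is a 0/0 indeterminate form.

Apply L'Hôpital's rule: differentiate numerator and denominator separately.
  f(x) = 4·x^3   ⇒   f'(x) = 12·x^2
  g(x) = x^2   ⇒   g'(x) = 2·x
  lim(x→0) f'(x)/g'(x) = lim(x→0) (12·x^2)/(2·x)
  = 0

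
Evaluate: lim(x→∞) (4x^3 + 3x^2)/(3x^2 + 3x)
This is an ∞/∞ indeterminate form.

Apply L'Hôpital's rule: differentiate numerator and denominator separately.
  f(x) = 4·x^3 + 3·x^2   ⇒   f'(x) = 12·x^2 + 6·x
  g(x) = 3·x^2 + 3·x   ⇒   g'(x) = 6·x + 3
  lim(x→∞) f'(x)/g'(x) = lim(x→∞) (12·x^2 + 6·x)/(6·x + 3)
  = ∞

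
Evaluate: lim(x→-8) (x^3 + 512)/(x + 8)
This is a standard limit.

Factor or rationalize the expression:
  lim(x→-8) (x^3 + 512)/(x + 8) = 192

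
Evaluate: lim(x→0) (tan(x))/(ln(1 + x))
This is a 0/0 indeterminate form.

Apply L'Hôpital's rule: differentiate numerator and denominator separately.
  f(x) = tan(x)   ⇒   f'(x) = tan(x)^2 + 1
  g(x) = ln(x + 1)   ⇒   g'(x) = 1/(x + 1)
  lim(x→0) f'(x)/g'(x) = lim(x→0) (tan(x)^2 + 1)/(1/(x + 1))
  = 1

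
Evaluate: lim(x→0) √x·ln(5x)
This is a 0·∞ indeterminate form.

Rewrite 0·∞ as a quotient (0/0 or ∞/∞ form), then apply L'Hôpital's rule:
  lim(x→0) √x·ln(5x) = 0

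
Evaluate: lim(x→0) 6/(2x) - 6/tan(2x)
This is an ∞-∞ indeterminate form.

Combine fractions or rationalize to convert ∞-∞ to 0/0 form:
  lim(x→0) 6/(2x) - 6/tan(2x) = 0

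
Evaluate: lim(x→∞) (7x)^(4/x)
This is an exponential indeterminate form.

For exponential indeterminate forms, take the natural log:
  Let L = lim(x→∞) (7x)^(4/x)
  Then ln(L) = lim(x→∞) [exponent × ln(base)]
  Evaluate using L'Hôpital or standard limits, then exponentiate.
  L = 1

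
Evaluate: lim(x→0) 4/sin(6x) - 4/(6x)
This is an ∞-∞ indeterminate form.

Combine fractions or rationalize to convert ∞-∞ to 0/0 form:
  lim(x→0) 4/sin(6x) - 4/(6x) = 0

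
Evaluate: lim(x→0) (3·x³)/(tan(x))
This is a 0/0 indeterminate form.

Apply L'Hôpital's rule: differentiate numerator and denominator separately.
  f(x) = 3·x^3   ⇒   f'(x) = 9·x^2
  g(x) = tan(x)   ⇒   g'(x) = tan(x)^2 + 1
  lim(x→0) f'(x)/g'(x) = lim(x→0) (9·x^2)/(tan(x)^2 + 1)
  = 0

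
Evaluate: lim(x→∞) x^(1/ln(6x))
This is an exponential indeterminate form.

For exponential indeterminate forms, take the natural log:
  Let L = lim(x→∞) x^(1/ln(6x))
  Then ln(L) = lim(x→∞) [exponent × ln(base)]
  Evaluate using L'Hôpital or standard limits, then exponentiate.
  L = e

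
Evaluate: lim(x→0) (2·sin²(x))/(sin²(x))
This is a 0/0 indeterminate form.

Apply L'Hôpital's rule: differentiate numerator and denominator separately.
  f(x) = 2·sin(x)^2   ⇒   f'(x) = 4·sin(x)·cos(x)
  g(x) = sin(x)^2   ⇒   g'(x) = 2·sin(x)·cos(x)
  lim(x→0) f'(x)/g'(x) = lim(x→0) (4·sin(x)·cos(x))/(2·sin(x)·cos(x))
  = 2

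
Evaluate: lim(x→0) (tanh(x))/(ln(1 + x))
This is a 0/0 indeterminate form.

Apply L'Hôpital's rule: differentiate numerator and denominator separately.
  f(x) = tanh(x)   ⇒   f'(x) = 1 - tanh(x)^2
  g(x) = ln(x + 1)   ⇒   g'(x) = 1/(x + 1)
  lim(x→0) f'(x)/g'(x) = lim(x→0) (1 - tanh(x)^2)/(1/(x + 1))
  = 1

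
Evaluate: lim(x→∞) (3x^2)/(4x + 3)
This is an ∞/∞ indeterminate form.

Apply L'Hôpital's rule: differentiate numerator and denominator separately.
  f(x) = 3·x^2   ⇒   f'(x) = 6·x
  g(x) = 4·x + 3   ⇒   g'(x) = 4
  lim(x→∞) f'(x)/g'(x) = lim(x→∞) (6·x)/(4)
  = ∞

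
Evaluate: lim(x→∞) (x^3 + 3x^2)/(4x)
This is an ∞/∞ indeterminate form.

Apply L'Hôpital's rule: differentiate numerator and denominator separately.
  f(x) = x^3 + 3·x^2   ⇒   f'(x) = 3·x^2 + 6·x
  g(x) = 4·x   ⇒   g'(x) = 4
  lim(x→∞) f'(x)/g'(x) = lim(x→∞) (3·x^2 + 6·x)/(4)
  = ∞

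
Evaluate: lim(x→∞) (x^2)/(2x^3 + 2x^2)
This is an ∞/∞ indeterminate form.

Apply L'Hôpital's rule: differentiate numerator and denominator separately.
  f(x) = x^2   ⇒   f'(x) = 2·x
  g(x) = 2·x^3 + 2·x^2   ⇒   g'(x) = 6·x^2 + 4·x
  lim(x→∞) f'(x)/g'(x) = lim(x→∞) (2·x)/(6·x^2 + 4·x)
  = 0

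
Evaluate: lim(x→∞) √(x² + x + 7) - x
This is an ∞-∞ indeterminate form.

Combine fractions or rationalize to convert ∞-∞ to 0/0 form:
  lim(x→∞) √(x² + x + 7) - x = 1/2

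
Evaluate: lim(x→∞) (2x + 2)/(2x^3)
This is an ∞/∞ indeterminate form.

Apply L'Hôpital's rule: differentiate numerator and denominator separately.
  f(x) = 2·x + 2   ⇒   f'(x) = 2
  g(x) = 2·x^3   ⇒   g'(x) = 6·x^2
  lim(x→∞) f'(x)/g'(x) = lim(x→∞) (2)/(6·x^2)
  = 0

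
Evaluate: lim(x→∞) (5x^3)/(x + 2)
This is an ∞/∞ indeterminate form.

Apply L'Hôpital's rule: differentiate numerator and denominator separately.
  f(x) = 5·x^3   ⇒   f'(x) = 15·x^2
  g(x) = x + 2   ⇒   g'(x) = 1
  lim(x→∞) f'(x)/g'(x) = lim(x→∞) (15·x^2)/(1)
  = ∞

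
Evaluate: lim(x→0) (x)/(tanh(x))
This is a 0/0 indeterminate form.

Apply L'Hôpital's rule: differentiate numerator and denominator separately.
  f(x) = x   ⇒   f'(x) = 1
  g(x) = tanh(x)   ⇒   g'(x) = 1 - tanh(x)^2
  lim(x→0) f'(x)/g'(x) = lim(x→0) (1)/(1 - tanh(x)^2)
  = 1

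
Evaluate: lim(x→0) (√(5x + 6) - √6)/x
This is a standard limit.

Factor or rationalize the expression:
  lim(x→0) (√(5x + 6) - √6)/x = 5·sqrt(6)/12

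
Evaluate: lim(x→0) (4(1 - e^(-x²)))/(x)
This is a 0/0 indeterminate form.

Apply L'Hôpital's rule: differentiate numerator and denominator separately.
  f(x) = 4 - 4·e^(-x^2)   ⇒   f'(x) = 8·x·e^(-x^2)
  g(x) = x   ⇒   g'(x) = 1
  lim(x→0) f'(x)/g'(x) = lim(x→0) (8·x·e^(-x^2))/(1)
  = 0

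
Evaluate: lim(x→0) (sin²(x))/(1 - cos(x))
This is a 0/0 indeterminate form.

Apply L'Hôpital's rule: differentiate numerator and denominator separately.
  f(x) = sin(x)^2   ⇒   f'(x) = 2·sin(x)·cos(x)
  g(x) = 1 - cos(x)   ⇒   g'(x) = sin(x)
  lim(x→0) f'(x)/g'(x) = lim(x→0) (2·sin(x)·cos(x))/(sin(x))
  = 2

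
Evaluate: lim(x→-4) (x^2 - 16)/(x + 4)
This is a standard limit.

Factor or rationalize the expression:
  lim(x→-4) (x^2 - 16)/(x + 4) = -8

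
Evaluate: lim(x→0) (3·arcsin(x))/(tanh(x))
This is a 0/0 indeterminate form.

Apply L'Hôpital's rule: differentiate numerator and denominator separately.
  f(x) = 3·asin(x)   ⇒   f'(x) = 3/sqrt(1 - x^2)
  g(x) = tanh(x)   ⇒   g'(x) = 1 - tanh(x)^2
  lim(x→0) f'(x)/g'(x) = lim(x→0) (3/sqrt(1 - x^2))/(1 - tanh(x)^2)
  = 3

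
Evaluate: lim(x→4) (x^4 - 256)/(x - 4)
This is a standard limit.

Factor or rationalize the expression:
  lim(x→4) (x^4 - 256)/(x - 4) = 256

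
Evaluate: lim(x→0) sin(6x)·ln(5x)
This is a 0·∞ indeterminate form.

Rewrite 0·∞ as a quotient (0/0 or ∞/∞ form), then apply L'Hôpital's rule:
  lim(x→0) sin(6x)·ln(5x) = 0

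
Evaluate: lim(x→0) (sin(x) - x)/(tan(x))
This is a 0/0 indeterminate form.

Apply L'Hôpital's rule: differentiate numerator and denominator separately.
  f(x) = -x + sin(x)   ⇒   f'(x) = cos(x) - 1
  g(x) = tan(x)   ⇒   g'(x) = tan(x)^2 + 1
  lim(x→0) f'(x)/g'(x) = lim(x→0) (cos(x) - 1)/(tan(x)^2 + 1)
  = 0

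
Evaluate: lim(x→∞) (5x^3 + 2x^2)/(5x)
This is an ∞/∞ indeterminate form.

Apply L'Hôpital's rule: differentiate numerator and denominator separately.
  f(x) = 5·x^3 + 2·x^2   ⇒   f'(x) = 15·x^2 + 4·x
  g(x) = 5·x   ⇒   g'(x) = 5
  lim(x→∞) f'(x)/g'(x) = lim(x→∞) (15·x^2 + 4·x)/(5)
  = ∞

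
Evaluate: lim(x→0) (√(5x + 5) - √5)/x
This is a standard limit.

Factor or rationalize the expression:
  lim(x→0) (√(5x + 5) - √5)/x = sqrt(5)/2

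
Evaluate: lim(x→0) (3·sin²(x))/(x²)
This is a 0/0 indeterminate form.

Apply L'Hôpital's rule: differentiate numerator and denominator separately.
  f(x) = 3·sin(x)^2   ⇒   f'(x) = 6·sin(x)·cos(x)
  g(x) = x^2   ⇒   g'(x) = 2·x
  lim(x→0) f'(x)/g'(x) = lim(x→0) (6·sin(x)·cos(x))/(2·x)
  = 3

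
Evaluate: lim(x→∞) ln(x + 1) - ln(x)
This is an ∞-∞ indeterminate form.

Combine fractions or rationalize to convert ∞-∞ to 0/0 form:
  lim(x→∞) ln(x + 1) - ln(x) = 0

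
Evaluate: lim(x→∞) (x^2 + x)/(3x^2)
This is an ∞/∞ indeterminate form.

Apply L'Hôpital's rule: differentiate numerator and denominator separately.
  f(x) = x^2 + x   ⇒   f'(x) = 2·x + 1
  g(x) = 3·x^2   ⇒   g'(x) = 6·x
  lim(x→∞) f'(x)/g'(x) = lim(x→∞) (2·x + 1)/(6·x)
  = 1/3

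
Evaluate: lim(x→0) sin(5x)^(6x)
This is an exponential indeterminate form.

For exponential indeterminate forms, take the natural log:
  Let L = lim(x→0) sin(5x)^(6x)
  Then ln(L) = lim(x→0) [exponent × ln(base)]
  Evaluate using L'Hôpital or standard limits, then exponentiate.
  L = 1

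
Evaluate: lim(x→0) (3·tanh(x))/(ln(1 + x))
This is a 0/0 indeterminate form.

Apply L'Hôpital's rule: differentiate numerator and denominator separately.
  f(x) = 3·tanh(x)   ⇒   f'(x) = 3 - 3·tanh(x)^2
  g(x) = ln(x + 1)   ⇒   g'(x) = 1/(x + 1)
  lim(x→0) f'(x)/g'(x) = lim(x→0) (3 - 3·tanh(x)^2)/(1/(x + 1))
  = 3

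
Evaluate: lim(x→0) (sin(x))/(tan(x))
This is a 0/0 indeterminate form.

Apply L'Hôpital's rule: differentiate numerator and denominator separately.
  f(x) = sin(x)   ⇒   f'(x) = cos(x)
  g(x) = tan(x)   ⇒   g'(x) = tan(x)^2 + 1
  lim(x→0) f'(x)/g'(x) = lim(x→0) (cos(x))/(tan(x)^2 + 1)
  = 1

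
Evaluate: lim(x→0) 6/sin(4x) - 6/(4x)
This is an ∞-∞ indeterminate form.

Combine fractions or rationalize to convert ∞-∞ to 0/0 form:
  lim(x→0) 6/sin(4x) - 6/(4x) = 0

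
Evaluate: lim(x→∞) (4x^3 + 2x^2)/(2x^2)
This is an ∞/∞ indeterminate form.

Apply L'Hôpital's rule: differentiate numerator and denominator separately.
  f(x) = 4·x^3 + 2·x^2   ⇒   f'(x) = 12·x^2 + 4·x
  g(x) = 2·x^2   ⇒   g'(x) = 4·x
  lim(x→∞) f'(x)/g'(x) = lim(x→∞) (12·x^2 + 4·x)/(4·x)
  = ∞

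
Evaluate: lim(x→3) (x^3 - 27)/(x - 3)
This is a standard limit.

Factor or rationalize the expression:
  lim(x→3) (x^3 - 27)/(x - 3) = 27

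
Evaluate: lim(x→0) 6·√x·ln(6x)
This is a 0·∞ indeterminate form.

Rewrite 0·∞ as a quotient (0/0 or ∞/∞ form), then apply L'Hôpital's rule:
  lim(x→0) 6·√x·ln(6x) = 0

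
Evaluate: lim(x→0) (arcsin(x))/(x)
This is a 0/0 indeterminate form.

Apply L'Hôpital's rule: differentiate numerator and denominator separately.
  f(x) = asin(x)   ⇒   f'(x) = 1/sqrt(1 - x^2)
  g(x) = x   ⇒   g'(x) = 1
  lim(x→0) f'(x)/g'(x) = lim(x→0) (1/sqrt(1 - x^2))/(1)
  = 1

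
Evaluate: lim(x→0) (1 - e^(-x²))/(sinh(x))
This is a 0/0 indeterminate form.

Apply L'Hôpital's rule: differentiate numerator and denominator separately.
  f(x) = 1 - e^(-x^2)   ⇒   f'(x) = 2·x·e^(-x^2)
  g(x) = sinh(x)   ⇒   g'(x) = cosh(x)
  lim(x→0) f'(x)/g'(x) = lim(x→0) (2·x·e^(-x^2))/(cosh(x))
  = 0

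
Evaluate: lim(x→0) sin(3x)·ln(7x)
This is a 0·∞ indeterminate form.

Rewrite 0·∞ as a quotient (0/0 or ∞/∞ form), then apply L'Hôpital's rule:
  lim(x→0) sin(3x)·ln(7x) = 0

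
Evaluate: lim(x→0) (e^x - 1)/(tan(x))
This is a 0/0 indeterminate form.

Apply L'Hôpital's rule: differentiate numerator and denominator separately.
  f(x) = e^(x) - 1   ⇒   f'(x) = e^(x)
  g(x) = tan(x)   ⇒   g'(x) = tan(x)^2 + 1
  lim(x→0) f'(x)/g'(x) = lim(x→0) (e^(x))/(tan(x)^2 + 1)
  = 1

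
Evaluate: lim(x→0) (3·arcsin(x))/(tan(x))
This is a 0/0 indeterminate form.

Apply L'Hôpital's rule: differentiate numerator and denominator separately.
  f(x) = 3·asin(x)   ⇒   f'(x) = 3/sqrt(1 - x^2)
  g(x) = tan(x)   ⇒   g'(x) = tan(x)^2 + 1
  lim(x→0) f'(x)/g'(x) = lim(x→0) (3/sqrt(1 - x^2))/(tan(x)^2 + 1)
  = 3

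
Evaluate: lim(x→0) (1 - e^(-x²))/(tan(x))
This is a 0/0 indeterminate form.

Apply L'Hôpital's rule: differentiate numerator and denominator separately.
  f(x) = 1 - e^(-x^2)   ⇒   f'(x) = 2·x·e^(-x^2)
  g(x) = tan(x)   ⇒   g'(x) = tan(x)^2 + 1
  lim(x→0) f'(x)/g'(x) = lim(x→0) (2·x·e^(-x^2))/(tan(x)^2 + 1)
  = 0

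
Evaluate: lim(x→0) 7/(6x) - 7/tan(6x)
This is an ∞-∞ indeterminate form.

Combine fractions or rationalize to convert ∞-∞ to 0/0 form:
  lim(x→0) 7/(6x) - 7/tan(6x) = 0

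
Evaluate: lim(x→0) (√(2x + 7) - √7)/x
This is a standard limit.

Factor or rationalize the expression:
  lim(x→0) (√(2x + 7) - √7)/x = sqrt(7)/7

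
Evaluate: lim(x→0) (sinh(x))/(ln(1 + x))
This is a 0/0 indeterminate form.

Apply L'Hôpital's rule: differentiate numerator and denominator separately.
  f(x) = sinh(x)   ⇒   f'(x) = cosh(x)
  g(x) = ln(x + 1)   ⇒   g'(x) = 1/(x + 1)
  lim(x→0) f'(x)/g'(x) = lim(x→0) (cosh(x))/(1/(x + 1))
  = 1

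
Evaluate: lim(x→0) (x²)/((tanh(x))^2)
This is a 0/0 indeterminate form.

Apply L'Hôpital's rule: differentiate numerator and denominator separately.
  f(x) = x^2   ⇒   f'(x) = 2·x
  g(x) = tanh(x)^2   ⇒   g'(x) = (2 - 2·tanh(x)^2)·tanh(x)
  lim(x→0) f'(x)/g'(x) = lim(x→0) (2·x)/((2 - 2·tanh(x)^2)·tanh(x))
  = 1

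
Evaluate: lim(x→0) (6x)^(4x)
This is an exponential indeterminate form.

For exponential indeterminate forms, take the natural log:
  Let L = lim(x→0) (6x)^(4x)
  Then ln(L) = lim(x→0) [exponent × ln(base)]
  Evaluate using L'Hôpital or standard limits, then exponentiate.
  L = 1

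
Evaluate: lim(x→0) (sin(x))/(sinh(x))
This is a 0/0 indeterminate form.

Apply L'Hôpital's rule: differentiate numerator and denominator separately.
  f(x) = sin(x)   ⇒   f'(x) = cos(x)
  g(x) = sinh(x)   ⇒   g'(x) = cosh(x)
  lim(x→0) f'(x)/g'(x) = lim(x→0) (cos(x))/(cosh(x))
  = 1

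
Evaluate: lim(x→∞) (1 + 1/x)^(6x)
This is an exponential indeterminate form.

For exponential indeterminate forms, take the natural log:
  Let L = lim(x→∞) (1 + 1/x)^(6x)
  Then ln(L) = lim(x→∞) [exponent × ln(base)]
  Evaluate using L'Hôpital or standard limits, then exponentiate.
  L = e^(6)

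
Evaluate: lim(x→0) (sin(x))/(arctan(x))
This is a 0/0 indeterminate form.

Apply L'Hôpital's rule: differentiate numerator and denominator separately.
  f(x) = sin(x)   ⇒   f'(x) = cos(x)
  g(x) = atan(x)   ⇒   g'(x) = 1/(x^2 + 1)
  lim(x→0) f'(x)/g'(x) = lim(x→0) (cos(x))/(1/(x^2 + 1))
  = 1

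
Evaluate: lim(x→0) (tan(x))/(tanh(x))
This is a 0/0 indeterminate form.

Apply L'Hôpital's rule: differentiate numerator and denominator separately.
  f(x) = tan(x)   ⇒   f'(x) = tan(x)^2 + 1
  g(x) = tanh(x)   ⇒   g'(x) = 1 - tanh(x)^2
  lim(x→0) f'(x)/g'(x) = lim(x→0) (tan(x)^2 + 1)/(1 - tanh(x)^2)
  = 1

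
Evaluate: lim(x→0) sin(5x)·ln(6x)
This is a 0·∞ indeterminate form.

Rewrite 0·∞ as a quotient (0/0 or ∞/∞ form), then apply L'Hôpital's rule:
  lim(x→0) sin(5x)·ln(6x) = 0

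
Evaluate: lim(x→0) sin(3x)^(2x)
This is an exponential indeterminate form.

For exponential indeterminate forms, take the natural log:
  Let L = lim(x→0) sin(3x)^(2x)
  Then ln(L) = lim(x→0) [exponent × ln(base)]
  Evaluate using L'Hôpital or standard limits, then exponentiate.
  L = 1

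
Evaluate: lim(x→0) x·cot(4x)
This is a 0·∞ indeterminate form.

Rewrite 0·∞ as a quotient (0/0 or ∞/∞ form), then apply L'Hôpital's rule:
  lim(x→0) x·cot(4x) = 1/4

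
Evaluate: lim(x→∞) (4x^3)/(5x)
This is an ∞/∞ indeterminate form.

Apply L'Hôpital's rule: differentiate numerator and denominator separately.
  f(x) = 4·x^3   ⇒   f'(x) = 12·x^2
  g(x) = 5·x   ⇒   g'(x) = 5
  lim(x→∞) f'(x)/g'(x) = lim(x→∞) (12·x^2)/(5)
  = ∞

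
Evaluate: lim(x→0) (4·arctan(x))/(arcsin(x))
This is a 0/0 indeterminate form.

Apply L'Hôpital's rule: differentiate numerator and denominator separately.
  f(x) = 4·atan(x)   ⇒   f'(x) = 4/(x^2 + 1)
  g(x) = asin(x)   ⇒   g'(x) = 1/sqrt(1 - x^2)
  lim(x→0) f'(x)/g'(x) = lim(x→0) (4/(x^2 + 1))/(1/sqrt(1 - x^2))
  = 4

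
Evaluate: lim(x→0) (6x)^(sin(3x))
This is an exponential indeterminate form.

For exponential indeterminate forms, take the natural log:
  Let L = lim(x→0) (6x)^(sin(3x))
  Then ln(L) = lim(x→0) [exponent × ln(base)]
  Evaluate using L'Hôpital or standard limits, then exponentiate.
  L = 1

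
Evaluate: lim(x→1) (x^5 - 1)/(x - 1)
This is a standard limit.

Factor or rationalize the expression:
  lim(x→1) (x^5 - 1)/(x - 1) = 5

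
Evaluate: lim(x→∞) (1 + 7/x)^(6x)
This is an exponential indeterminate form.

For exponential indeterminate forms, take the natural log:
  Let L = lim(x→∞) (1 + 7/x)^(6x)
  Then ln(L) = lim(x→∞) [exponent × ln(base)]
  Evaluate using L'Hôpital or standard limits, then exponentiate.
  L = e^(42)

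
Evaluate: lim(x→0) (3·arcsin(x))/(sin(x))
This is a 0/0 indeterminate form.

Apply L'Hôpital's rule: differentiate numerator and denominator separately.
  f(x) = 3·asin(x)   ⇒   f'(x) = 3/sqrt(1 - x^2)
  g(x) = sin(x)   ⇒   g'(x) = cos(x)
  lim(x→0) f'(x)/g'(x) = lim(x→0) (3/sqrt(1 - x^2))/(cos(x))
  = 3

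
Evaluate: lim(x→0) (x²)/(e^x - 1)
This is a 0/0 indeterminate form.

Apply L'Hôpital's rule: differentiate numerator and denominator separately.
  f(x) = x^2   ⇒   f'(x) = 2·x
  g(x) = e^(x) - 1   ⇒   g'(x) = e^(x)
  lim(x→0) f'(x)/g'(x) = lim(x→0) (2·x)/(e^(x))
  = 0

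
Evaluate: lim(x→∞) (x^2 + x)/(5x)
This is an ∞/∞ indeterminate form.

Apply L'Hôpital's rule: differentiate numerator and denominator separately.
  f(x) = x^2 + x   ⇒   f'(x) = 2·x + 1
  g(x) = 5·x   ⇒   g'(x) = 5
  lim(x→∞) f'(x)/g'(x) = lim(x→∞) (2·x + 1)/(5)
  = ∞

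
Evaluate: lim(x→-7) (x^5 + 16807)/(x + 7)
This is a standard limit.

Factor or rationalize the expression:
  lim(x→-7) (x^5 + 16807)/(x + 7) = 12005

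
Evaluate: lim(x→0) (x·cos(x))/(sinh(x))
This is a 0/0 indeterminate form.

Apply L'Hôpital's rule: differentiate numerator and denominator separately.
  f(x) = x·cos(x)   ⇒   f'(x) = -x·sin(x) + cos(x)
  g(x) = sinh(x)   ⇒   g'(x) = cosh(x)
  lim(x→0) f'(x)/g'(x) = lim(x→0) (-x·sin(x) + cos(x))/(cosh(x))
  = 1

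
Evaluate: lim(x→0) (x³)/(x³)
This is a 0/0 indeterminate form.

Apply L'Hôpital's rule: differentiate numerator and denominator separately.
  f(x) = x^3   ⇒   f'(x) = 3·x^2
  g(x) = x^3   ⇒   g'(x) = 3·x^2
  lim(x→0) f'(x)/g'(x) = lim(x→0) (3·x^2)/(3·x^2)
  = 1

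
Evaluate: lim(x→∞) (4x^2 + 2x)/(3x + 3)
This is an ∞/∞ indeterminate form.

Apply L'Hôpital's rule: differentiate numerator and denominator separately.
  f(x) = 4·x^2 + 2·x   ⇒   f'(x) = 8·x + 2
  g(x) = 3·x + 3   ⇒   g'(x) = 3
  lim(x→∞) f'(x)/g'(x) = lim(x→∞) (8·x + 2)/(3)
  = ∞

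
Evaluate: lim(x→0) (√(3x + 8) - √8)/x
This is a standard limit.

Factor or rationalize the expression:
  lim(x→0) (√(3x + 8) - √8)/x = 3·sqrt(2)/8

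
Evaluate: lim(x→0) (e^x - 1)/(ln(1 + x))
This is a 0/0 indeterminate form.

Apply L'Hôpital's rule: differentiate numerator and denominator separately.
  f(x) = e^(x) - 1   ⇒   f'(x) = e^(x)
  g(x) = ln(x + 1)   ⇒   g'(x) = 1/(x + 1)
  lim(x→0) f'(x)/g'(x) = lim(x→0) (e^(x))/(1/(x + 1))
  = 1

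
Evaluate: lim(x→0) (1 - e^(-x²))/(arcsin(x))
This is a 0/0 indeterminate form.

Apply L'Hôpital's rule: differentiate numerator and denominator separately.
  f(x) = 1 - e^(-x^2)   ⇒   f'(x) = 2·x·e^(-x^2)
  g(x) = asin(x)   ⇒   g'(x) = 1/sqrt(1 - x^2)
  lim(x→0) f'(x)/g'(x) = lim(x→0) (2·x·e^(-x^2))/(1/sqrt(1 - x^2))
  = 0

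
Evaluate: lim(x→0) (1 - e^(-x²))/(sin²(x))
This is a 0/0 indeterminate form.

Apply L'Hôpital's rule: differentiate numerator and denominator separately.
  f(x) = 1 - e^(-x^2)   ⇒   f'(x) = 2·x·e^(-x^2)
  g(x) = sin(x)^2   ⇒   g'(x) = 2·sin(x)·cos(x)
  lim(x→0) f'(x)/g'(x) = lim(x→0) (2·x·e^(-x^2))/(2·sin(x)·cos(x))
  = 1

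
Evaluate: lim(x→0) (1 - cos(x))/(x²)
This is a 0/0 indeterminate form.

Apply L'Hôpital's rule: differentiate numerator and denominator separately.
  f(x) = 1 - cos(x)   ⇒   f'(x) = sin(x)
  g(x) = x^2   ⇒   g'(x) = 2·x
  lim(x→0) f'(x)/g'(x) = lim(x→0) (sin(x))/(2·x)
  = 1/2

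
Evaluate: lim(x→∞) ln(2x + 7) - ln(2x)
This is an ∞-∞ indeterminate form.

Combine fractions or rationalize to convert ∞-∞ to 0/0 form:
  lim(x→∞) ln(2x + 7) - ln(2x) = 0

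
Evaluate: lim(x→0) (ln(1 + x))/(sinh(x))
This is a 0/0 indeterminate form.

Apply L'Hôpital's rule: differentiate numerator and denominator separately.
  f(x) = ln(x + 1)   ⇒   f'(x) = 1/(x + 1)
  g(x) = sinh(x)   ⇒   g'(x) = cosh(x)
  lim(x→0) f'(x)/g'(x) = lim(x→0) (1/(x + 1))/(cosh(x))
  = 1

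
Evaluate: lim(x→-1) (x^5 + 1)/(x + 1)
This is a standard limit.

Factor or rationalize the expression:
  lim(x→-1) (x^5 + 1)/(x + 1) = 5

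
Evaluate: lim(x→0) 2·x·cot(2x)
This is a 0·∞ indeterminate form.

Rewrite 0·∞ as a quotient (0/0 or ∞/∞ form), then apply L'Hôpital's rule:
  lim(x→0) 2·x·cot(2x) = 1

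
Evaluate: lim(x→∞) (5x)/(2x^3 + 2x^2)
This is an ∞/∞ indeterminate form.

Apply L'Hôpital's rule: differentiate numerator and denominator separately.
  f(x) = 5·x   ⇒   f'(x) = 5
  g(x) = 2·x^3 + 2·x^2   ⇒   g'(x) = 6·x^2 + 4·x
  lim(x→∞) f'(x)/g'(x) = lim(x→∞) (5)/(6·x^2 + 4·x)
  = 0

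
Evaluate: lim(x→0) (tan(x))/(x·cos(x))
This is a 0/0 indeterminate form.

Apply L'Hôpital's rule: differentiate numerator and denominator separately.
  f(x) = tan(x)   ⇒   f'(x) = tan(x)^2 + 1
  g(x) = x·cos(x)   ⇒   g'(x) = -x·sin(x) + cos(x)
  lim(x→0) f'(x)/g'(x) = lim(x→0) (tan(x)^2 + 1)/(-x·sin(x) + cos(x))
  = 1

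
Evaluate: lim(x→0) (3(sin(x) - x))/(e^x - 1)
This is a 0/0 indeterminate form.

Apply L'Hôpital's rule: differentiate numerator and denominator separately.
  f(x) = -3·x + 3·sin(x)   ⇒   f'(x) = 3·cos(x) - 3
  g(x) = e^(x) - 1   ⇒   g'(x) = e^(x)
  lim(x→0) f'(x)/g'(x) = lim(x→0) (3·cos(x) - 3)/(e^(x))
  = 0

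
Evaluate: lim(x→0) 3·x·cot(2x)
This is a 0·∞ indeterminate form.

Rewrite 0·∞ as a quotient (0/0 or ∞/∞ form), then apply L'Hôpital's rule:
  lim(x→0) 3·x·cot(2x) = 3/2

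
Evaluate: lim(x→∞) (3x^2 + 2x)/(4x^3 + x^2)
This is an ∞/∞ indeterminate form.

Apply L'Hôpital's rule: differentiate numerator and denominator separately.
  f(x) = 3·x^2 + 2·x   ⇒   f'(x) = 6·x + 2
  g(x) = 4·x^3 + x^2   ⇒   g'(x) = 12·x^2 + 2·x
  lim(x→∞) f'(x)/g'(x) = lim(x→∞) (6·x + 2)/(12·x^2 + 2·x)
  = 0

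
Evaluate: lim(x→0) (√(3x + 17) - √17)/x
This is a standard limit.

Factor or rationalize the expression:
  lim(x→0) (√(3x + 17) - √17)/x = 3·sqrt(17)/34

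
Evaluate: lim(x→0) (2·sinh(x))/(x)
This is a 0/0 indeterminate form.

Apply L'Hôpital's rule: differentiate numerator and denominator separately.
  f(x) = 2·sinh(x)   ⇒   f'(x) = 2·cosh(x)
  g(x) = x   ⇒   g'(x) = 1
  lim(x→0) f'(x)/g'(x) = lim(x→0) (2·cosh(x))/(1)
  = 2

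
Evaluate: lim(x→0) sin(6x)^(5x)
This is an exponential indeterminate form.

For exponential indeterminate forms, take the natural log:
  Let L = lim(x→0) sin(6x)^(5x)
  Then ln(L) = lim(x→0) [exponent × ln(base)]
  Evaluate using L'Hôpital or standard limits, then exponentiate.
  L = 1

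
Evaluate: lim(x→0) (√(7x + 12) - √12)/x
This is a standard limit.

Factor or rationalize the expression:
  lim(x→0) (√(7x + 12) - √12)/x = 7·sqrt(3)/12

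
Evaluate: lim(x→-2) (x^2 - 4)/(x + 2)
This is a standard limit.

Factor or rationalize the expression:
  lim(x→-2) (x^2 - 4)/(x + 2) = -4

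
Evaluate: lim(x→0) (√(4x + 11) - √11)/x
This is a standard limit.

Factor or rationalize the expression:
  lim(x→0) (√(4x + 11) - √11)/x = 2·sqrt(11)/11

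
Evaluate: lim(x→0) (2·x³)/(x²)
This is a 0/0 indeterminate form.

Apply L'Hôpital's rule: differentiate numerator and denominator separately.
  f(x) = 2·x^3   ⇒   f'(x) = 6·x^2
  g(x) = x^2   ⇒   g'(x) = 2·x
  lim(x→0) f'(x)/g'(x) = lim(x→0) (6·x^2)/(2·x)
  = 0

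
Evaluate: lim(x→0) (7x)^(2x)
This is an exponential indeterminate form.

For exponential indeterminate forms, take the natural log:
  Let L = lim(x→0) (7x)^(2x)
  Then ln(L) = lim(x→0) [exponent × ln(base)]
  Evaluate using L'Hôpital or standard limits, then exponentiate.
  L = 1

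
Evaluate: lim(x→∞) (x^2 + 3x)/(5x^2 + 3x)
This is an ∞/∞ indeterminate form.

Apply L'Hôpital's rule: differentiate numerator and denominator separately.
  f(x) = x^2 + 3·x   ⇒   f'(x) = 2·x + 3
  g(x) = 5·x^2 + 3·x   ⇒   g'(x) = 10·x + 3
  lim(x→∞) f'(x)/g'(x) = lim(x→∞) (2·x + 3)/(10·x + 3)
  = 1/5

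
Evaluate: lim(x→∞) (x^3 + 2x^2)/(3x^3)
This is an ∞/∞ indeterminate form.

Apply L'Hôpital's rule: differentiate numerator and denominator separately.
  f(x) = x^3 + 2·x^2   ⇒   f'(x) = 3·x^2 + 4·x
  g(x) = 3·x^3   ⇒   g'(x) = 9·x^2
  lim(x→∞) f'(x)/g'(x) = lim(x→∞) (3·x^2 + 4·x)/(9·x^2)
  = 1/3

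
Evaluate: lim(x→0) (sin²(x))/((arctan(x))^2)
This is a 0/0 indeterminate form.

Apply L'Hôpital's rule: differentiate numerator and denominator separately.
  f(x) = sin(x)^2   ⇒   f'(x) = 2·sin(x)·cos(x)
  g(x) = atan(x)^2   ⇒   g'(x) = 2·atan(x)/(x^2 + 1)
  lim(x→0) f'(x)/g'(x) = lim(x→0) (2·sin(x)·cos(x))/(2·atan(x)/(x^2 + 1))
  = 1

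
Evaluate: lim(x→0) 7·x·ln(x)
This is a 0·∞ indeterminate form.

Rewrite 0·∞ as a quotient (0/0 or ∞/∞ form), then apply L'Hôpital's rule:
  lim(x→0) 7·x·ln(x) = 0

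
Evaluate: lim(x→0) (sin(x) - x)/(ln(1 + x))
This is a 0/0 indeterminate form.

Apply L'Hôpital's rule: differentiate numerator and denominator separately.
  f(x) = -x + sin(x)   ⇒   f'(x) = cos(x) - 1
  g(x) = ln(x + 1)   ⇒   g'(x) = 1/(x + 1)
  lim(x→0) f'(x)/g'(x) = lim(x→0) (cos(x) - 1)/(1/(x + 1))
  = 0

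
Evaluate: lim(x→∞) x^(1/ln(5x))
This is an exponential indeterminate form.

For exponential indeterminate forms, take the natural log:
  Let L = lim(x→∞) x^(1/ln(5x))
  Then ln(L) = lim(x→∞) [exponent × ln(base)]
  Evaluate using L'Hôpital or standard limits, then exponentiate.
  L = e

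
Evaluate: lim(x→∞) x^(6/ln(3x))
This is an exponential indeterminate form.

For exponential indeterminate forms, take the natural log:
  Let L = lim(x→∞) x^(6/ln(3x))
  Then ln(L) = lim(x→∞) [exponent × ln(base)]
  Evaluate using L'Hôpital or standard limits, then exponentiate.
  L = e^(6)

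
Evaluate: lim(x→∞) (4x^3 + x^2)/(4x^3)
This is an ∞/∞ indeterminate form.

Apply L'Hôpital's rule: differentiate numerator and denominator separately.
  f(x) = 4·x^3 + x^2   ⇒   f'(x) = 12·x^2 + 2·x
  g(x) = 4·x^3   ⇒   g'(x) = 12·x^2
  lim(x→∞) f'(x)/g'(x) = lim(x→∞) (12·x^2 + 2·x)/(12·x^2)
  = 1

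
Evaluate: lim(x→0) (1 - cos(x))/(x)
This is a 0/0 indeterminate form.

Apply L'Hôpital's rule: differentiate numerator and denominator separately.
  f(x) = 1 - cos(x)   ⇒   f'(x) = sin(x)
  g(x) = x   ⇒   g'(x) = 1
  lim(x→0) f'(x)/g'(x) = lim(x→0) (sin(x))/(1)
  = 0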